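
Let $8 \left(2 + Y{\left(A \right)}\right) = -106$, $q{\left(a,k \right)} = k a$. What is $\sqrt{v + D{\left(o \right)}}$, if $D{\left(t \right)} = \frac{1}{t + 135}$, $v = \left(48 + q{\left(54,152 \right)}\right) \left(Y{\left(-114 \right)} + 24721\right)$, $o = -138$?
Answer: $\frac{\sqrt{1835736045}}{3} \approx 14282.0$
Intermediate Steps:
$q{\left(a,k \right)} = a k$
$Y{\left(A \right)} = - \frac{61}{4}$ ($Y{\left(A \right)} = -2 + \frac{1}{8} \left(-106\right) = -2 - \frac{53}{4} = - \frac{61}{4}$)
$v = 203970672$ ($v = \left(48 + 54 \cdot 152\right) \left(- \frac{61}{4} + 24721\right) = \left(48 + 8208\right) \frac{98823}{4} = 8256 \cdot \frac{98823}{4} = 203970672$)
$D{\left(t \right)} = \frac{1}{135 + t}$
$\sqrt{v + D{\left(o \right)}} = \sqrt{203970672 + \frac{1}{135 - 138}} = \sqrt{203970672 + \frac{1}{-3}} = \sqrt{203970672 - \frac{1}{3}} = \sqrt{\frac{611912015}{3}} = \frac{\sqrt{1835736045}}{3}$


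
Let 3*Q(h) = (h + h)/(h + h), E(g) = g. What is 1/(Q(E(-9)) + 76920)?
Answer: 3/230761 ≈ 1.3000e-5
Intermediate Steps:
Q(h) = ⅓ (Q(h) = ((h + h)/(h + h))/3 = ((2*h)/((2*h)))/3 = ((2*h)*(1/(2*h)))/3 = (⅓)*1 = ⅓)
1/(Q(E(-9)) + 76920) = 1/(⅓ + 76920) = 1/(230761/3) = 3/230761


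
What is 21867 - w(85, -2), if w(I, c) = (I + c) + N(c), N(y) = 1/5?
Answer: 108919/5 ≈ 21784.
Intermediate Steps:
N(y) = ⅕
w(I, c) = ⅕ + I + c (w(I, c) = (I + c) + ⅕ = ⅕ + I + c)
21867 - w(85, -2) = 21867 - (⅕ + 85 - 2) = 21867 - 1*416/5 = 21867 - 416/5 = 108919/5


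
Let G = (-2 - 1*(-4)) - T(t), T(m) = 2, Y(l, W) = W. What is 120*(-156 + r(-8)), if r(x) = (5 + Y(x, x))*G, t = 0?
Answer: -18720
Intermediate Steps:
G = 0 (G = (-2 - 1*(-4)) - 1*2 = (-2 + 4) - 2 = 2 - 2 = 0)
r(x) = 0 (r(x) = (5 + x)*0 = 0)
120*(-156 + r(-8)) = 120*(-156 + 0) = 120*(-156) = -18720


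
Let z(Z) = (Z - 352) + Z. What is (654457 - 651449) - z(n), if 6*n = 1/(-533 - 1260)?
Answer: 18073441/5379 ≈ 3360.0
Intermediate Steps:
n = -1/10758 (n = 1/(6*(-533 - 1260)) = (⅙)/(-1793) = (⅙)*(-1/1793) = -1/10758 ≈ -9.2954e-5)
z(Z) = -352 + 2*Z (z(Z) = (-352 + Z) + Z = -352 + 2*Z)
(654457 - 651449) - z(n) = (654457 - 651449) - (-352 + 2*(-1/10758)) = 3008 - (-352 - 1/5379) = 3008 - 1*(-1893409/5379) = 3008 + 1893409/5379 = 18073441/5379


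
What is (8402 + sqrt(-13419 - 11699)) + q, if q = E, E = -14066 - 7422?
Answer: -13086 + I*sqrt(25118) ≈ -13086.0 + 158.49*I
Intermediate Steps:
E = -21488
q = -21488
(8402 + sqrt(-13419 - 11699)) + q = (8402 + sqrt(-13419 - 11699)) - 21488 = (8402 + sqrt(-25118)) - 21488 = (8402 + I*sqrt(25118)) - 21488 = -13086 + I*sqrt(25118)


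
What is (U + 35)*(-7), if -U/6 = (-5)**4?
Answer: 26005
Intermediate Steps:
U = -3750 (U = -6*(-5)**4 = -6*625 = -3750)
(U + 35)*(-7) = (-3750 + 35)*(-7) = -3715*(-7) = 26005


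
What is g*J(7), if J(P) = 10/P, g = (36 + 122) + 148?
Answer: 3060/7 ≈ 437.14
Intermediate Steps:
g = 306 (g = 158 + 148 = 306)
g*J(7) = 306*(10/7) = 3060/7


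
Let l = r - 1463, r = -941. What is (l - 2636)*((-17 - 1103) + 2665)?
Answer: -7786800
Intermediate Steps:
l = -2404 (l = -941 - 1463 = -2404)
(l - 2636)*((-17 - 1103) + 2665) = (-2404 - 2636)*((-17 - 1103) + 2665) = -5040*(-1120 + 2665) = -5040*1545 = -7786800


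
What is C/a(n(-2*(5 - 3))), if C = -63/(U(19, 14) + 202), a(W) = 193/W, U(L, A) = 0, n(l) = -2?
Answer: 63/19493 ≈ 0.0032319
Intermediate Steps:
C = -63/202 (C = -63/(0 + 202) = -63/202 ≈ -0.31188)
C/a(n(-2*(5 - 3))) = -63/(202*(193/(-2))) = -63/(202*(193*(-1/2))) = -63/(202*(-193/2)) = -63/202*(-2/193) = 63/19493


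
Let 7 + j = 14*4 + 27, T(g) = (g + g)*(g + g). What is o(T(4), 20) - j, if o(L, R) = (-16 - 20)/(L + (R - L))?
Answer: -389/5 ≈ -77.800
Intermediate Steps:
T(g) = 4*g**2 (T(g) = (2*g)*(2*g) = 4*g**2)
o(L, R) = -36/R
j = 76 (j = -7 + (14*4 + 27) = -7 + (56 + 27) = -7 + 83 = 76)
o(T(4), 20) - j = -36/20 - 1*76 = -36*1/20 - 76 = -9/5 - 76 = -389/5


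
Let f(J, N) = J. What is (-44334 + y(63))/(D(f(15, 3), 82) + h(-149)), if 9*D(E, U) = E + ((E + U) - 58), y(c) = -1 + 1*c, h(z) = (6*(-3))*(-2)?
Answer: -22136/21 ≈ -1054.1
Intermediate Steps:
h(z) = 36 (h(z) = -18*(-2) = 36)
y(c) = -1 + c
D(E, U) = -58/9 + U/9 + 2*E/9 (D(E, U) = (E + ((E + U) - 58))/9 = (E + (-58 + E + U))/9 = (-58 + U + 2*E)/9 = -58/9 + U/9 + 2*E/9)
(-44334 + y(63))/(D(f(15, 3), 82) + h(-149)) = (-44334 + (-1 + 63))/((-58/9 + (⅑)*82 + (2/9)*15) + 36) = (-44334 + 62)/((-58/9 + 82/9 + 10/3) + 36) = -44272/(6 + 36) = -44272/42 = -44272*1/42 = -22136/21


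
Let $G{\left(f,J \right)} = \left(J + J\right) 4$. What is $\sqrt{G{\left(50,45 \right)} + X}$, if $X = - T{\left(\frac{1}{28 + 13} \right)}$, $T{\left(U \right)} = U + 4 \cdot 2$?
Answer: $\frac{\sqrt{591671}}{41} \approx 18.761$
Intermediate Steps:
$G{\left(f,J \right)} = 8 J$ ($G{\left(f,J \right)} = 2 J 4 = 8 J$)
$T{\left(U \right)} = 8 + U$ ($T{\left(U \right)} = U + 8 = 8 + U$)
$X = - \frac{329}{41}$ ($X = - (8 + \frac{1}{28 + 13}) = - (8 + \frac{1}{41}) = \left(-1\right) \frac{329}{41} = - \frac{329}{41} \approx -8.0244$)
$\sqrt{G{\left(50,45 \right)} + X} = \sqrt{8 \cdot 45 - \frac{329}{41}} = \sqrt{360 - \frac{329}{41}} = \sqrt{\frac{14431}{41}} = \frac{\sqrt{591671}}{41}$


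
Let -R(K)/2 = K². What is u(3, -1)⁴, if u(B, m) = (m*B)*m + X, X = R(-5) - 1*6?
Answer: 7890481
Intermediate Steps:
R(K) = -2*K²
X = -56 (X = -2*(-5)² - 1*6 = -2*25 - 6 = -50 - 6 = -56)
u(B, m) = -56 + B*m² (u(B, m) = (m*B)*m - 56 = (B*m)*m - 56 = B*m² - 56 = -56 + B*m²)
u(3, -1)⁴ = (-56 + 3*(-1)²)⁴ = (-56 + 3*1)⁴ = (-56 + 3)⁴ = (-53)⁴ = 7890481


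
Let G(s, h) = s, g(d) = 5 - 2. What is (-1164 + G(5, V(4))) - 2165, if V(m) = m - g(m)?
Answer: -3324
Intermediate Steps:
g(d) = 3
V(m) = -3 + m (V(m) = m - 1*3 = m - 3 = -3 + m)
(-1164 + G(5, V(4))) - 2165 = (-1164 + 5) - 2165 = -1159 - 2165 = -3324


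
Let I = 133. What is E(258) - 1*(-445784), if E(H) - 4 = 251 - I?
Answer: 445906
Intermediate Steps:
E(H) = 122 (E(H) = 4 + (251 - 1*133) = 4 + (251 - 133) = 4 + 118 = 122)
E(258) - 1*(-445784) = 122 - 1*(-445784) = 122 + 445784 = 445906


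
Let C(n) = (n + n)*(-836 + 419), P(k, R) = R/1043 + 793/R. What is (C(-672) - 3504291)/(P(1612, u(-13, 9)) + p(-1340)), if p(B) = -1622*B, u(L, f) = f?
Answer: -27633854241/20403283940 ≈ -1.3544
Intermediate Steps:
P(k, R) = 793/R + R/1043 (P(k, R) = R*(1/1043) + 793/R = R/1043 + 793/R = 793/R + R/1043)
C(n) = -834*n (C(n) = (2*n)*(-417) = -834*n)
(C(-672) - 3504291)/(P(1612, u(-13, 9)) + p(-1340)) = (-834*(-672) - 3504291)/((793/9 + (1/1043)*9) - 1622*(-1340)) = (560448 - 3504291)/((793*(⅑) + 9/1043) + 2173480) = -2943843/((793/9 + 9/1043) + 2173480) = -2943843/(827180/9387 + 2173480) = -2943843/20403283940/9387 = -2943843*9387/20403283940 = -27633854241/20403283940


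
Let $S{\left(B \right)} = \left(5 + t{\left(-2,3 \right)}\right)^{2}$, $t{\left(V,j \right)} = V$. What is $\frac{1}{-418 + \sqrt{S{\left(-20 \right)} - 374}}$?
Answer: $- \frac{418}{175089} - \frac{i \sqrt{365}}{175089} \approx -0.0023874 - 0.00010912 i$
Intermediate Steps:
$S{\left(B \right)} = 9$ ($S{\left(B \right)} = \left(5 - 2\right)^{2} = 3^{2} = 9$)
$\frac{1}{-418 + \sqrt{S{\left(-20 \right)} - 374}} = \frac{1}{-418 + \sqrt{9 - 374}} = \frac{1}{-418 + \sqrt{-365}} = \frac{1}{-418 + i \sqrt{365}}$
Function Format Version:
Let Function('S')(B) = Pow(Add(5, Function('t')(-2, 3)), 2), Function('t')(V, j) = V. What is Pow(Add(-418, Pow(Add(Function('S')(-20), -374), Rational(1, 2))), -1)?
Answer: Add(Rational(-418, 175089), Mul(Rational(-1, 175089), I, Pow(365, Rational(1, 2)))) ≈ Add(-0.0023874, Mul(-0.00010912, I))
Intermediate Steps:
Function('S')(B) = 9 (Function('S')(B) = Pow(Add(5, -2), 2) = Pow(3, 2) = 9)
Pow(Add(-418, Pow(Add(Function('S')(-20), -374), Rational(1, 2))), -1) = Pow(Add(-418, Pow(Add(9, -374), Rational(1, 2))), -1) = Pow(Add(-418, Pow(-365, Rational(1, 2))), -1) = Pow(Add(-418, Mul(I, Pow(365, Rational(1, 2)))), -1)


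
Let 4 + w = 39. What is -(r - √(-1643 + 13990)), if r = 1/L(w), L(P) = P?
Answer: -1/35 + √12347 ≈ 111.09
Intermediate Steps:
w = 35 (w = -4 + 39 = 35)
r = 1/35 ≈ 0.028571
-(r - √(-1643 + 13990)) = -(1/35 - √(-1643 + 13990)) = -(1/35 - √12347) = -1/35 + √12347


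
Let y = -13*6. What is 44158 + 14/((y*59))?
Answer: 101607551/2301 ≈ 44158.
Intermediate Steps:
y = -78
44158 + 14/((y*59)) = 44158 + 14/((-78*59)) = 44158 + 14/(-4602) = 44158 + 14*(-1/4602) = 44158 - 7/2301 = 101607551/2301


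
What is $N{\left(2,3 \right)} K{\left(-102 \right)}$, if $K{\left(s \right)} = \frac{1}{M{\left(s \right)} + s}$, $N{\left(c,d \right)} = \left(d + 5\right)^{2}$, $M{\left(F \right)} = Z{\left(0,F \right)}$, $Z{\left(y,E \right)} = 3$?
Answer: $- \frac{64}{99} \approx -0.64646$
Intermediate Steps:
$M{\left(F \right)} = 3$
$N{\left(c,d \right)} = \left(5 + d\right)^{2}$
$K{\left(s \right)} = \frac{1}{3 + s}$
$N{\left(2,3 \right)} K{\left(-102 \right)} = \frac{\left(5 + 3\right)^{2}}{3 - 102} = \frac{8^{2}}{-99} = 64 \left(- \frac{1}{99}\right) = - \frac{64}{99}$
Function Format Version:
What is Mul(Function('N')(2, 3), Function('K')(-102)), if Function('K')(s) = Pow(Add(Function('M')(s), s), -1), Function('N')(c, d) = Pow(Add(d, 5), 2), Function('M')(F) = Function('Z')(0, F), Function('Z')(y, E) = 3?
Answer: Rational(-64, 99) ≈ -0.64646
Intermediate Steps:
Function('M')(F) = 3
Function('N')(c, d) = Pow(Add(5, d), 2)
Function('K')(s) = Pow(Add(3, s), -1)
Mul(Function('N')(2, 3), Function('K')(-102)) = Mul(Pow(Add(5, 3), 2), Pow(Add(3, -102), -1)) = Mul(Pow(8, 2), Pow(-99, -1)) = Mul(64, Rational(-1, 99)) = Rational(-64, 99)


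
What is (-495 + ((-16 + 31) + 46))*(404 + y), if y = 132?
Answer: -232624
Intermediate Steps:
(-495 + ((-16 + 31) + 46))*(404 + y) = (-495 + ((-16 + 31) + 46))*(404 + 132) = (-495 + (15 + 46))*536 = (-495 + 61)*536 = -434*536 = -232624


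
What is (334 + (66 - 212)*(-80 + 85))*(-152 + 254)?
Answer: -40392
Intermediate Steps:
(334 + (66 - 212)*(-80 + 85))*(-152 + 254) = (334 - 146*5)*102 = (334 - 730)*102 = -396*102 = -40392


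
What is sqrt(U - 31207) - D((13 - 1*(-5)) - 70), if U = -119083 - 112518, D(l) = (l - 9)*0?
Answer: 38*I*sqrt(182) ≈ 512.65*I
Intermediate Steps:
D(l) = 0 (D(l) = (-9 + l)*0 = 0)
U = -231601
sqrt(U - 31207) - D((13 - 1*(-5)) - 70) = sqrt(-231601 - 31207) - 1*0 = sqrt(-262808) + 0 = 38*I*sqrt(182) + 0 = 38*I*sqrt(182)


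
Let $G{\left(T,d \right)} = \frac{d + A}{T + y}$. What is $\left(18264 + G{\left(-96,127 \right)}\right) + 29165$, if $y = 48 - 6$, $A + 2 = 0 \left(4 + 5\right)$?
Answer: $\frac{2561041}{54} \approx 47427.0$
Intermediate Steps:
$A = -2$ ($A = -2 + 0 \left(4 + 5\right) = -2 + 0 \cdot 9 = -2 + 0 = -2$)
$y = 42$ ($y = 48 - 6 = 42$)
$G{\left(T,d \right)} = \frac{-2 + d}{42 + T}$ ($G{\left(T,d \right)} = \frac{d - 2}{T + 42} = \frac{-2 + d}{42 + T}$)
$\left(18264 + G{\left(-96,127 \right)}\right) + 29165 = \left(18264 + \frac{-2 + 127}{42 - 96}\right) + 29165 = \left(18264 + \frac{1}{-54} \cdot 125\right) + 29165 = \left(18264 - \frac{125}{54}\right) + 29165 = \frac{986131}{54} + 29165 = \frac{2561041}{54}$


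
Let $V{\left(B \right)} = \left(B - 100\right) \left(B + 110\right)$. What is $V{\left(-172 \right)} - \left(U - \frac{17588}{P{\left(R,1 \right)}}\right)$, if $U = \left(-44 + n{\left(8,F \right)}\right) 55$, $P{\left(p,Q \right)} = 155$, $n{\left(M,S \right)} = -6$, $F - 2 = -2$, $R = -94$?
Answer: $\frac{3057758}{155} \approx 19727.0$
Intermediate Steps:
$F = 0$ ($F = 2 - 2 = 0$)
$U = -2750$ ($U = \left(-44 - 6\right) 55 = \left(-50\right) 55 = -2750$)
$V{\left(B \right)} = \left(-100 + B\right) \left(110 + B\right)$
$V{\left(-172 \right)} - \left(U - \frac{17588}{P{\left(R,1 \right)}}\right) = \left(-11000 + \left(-172\right)^{2} + 10 \left(-172\right)\right) + \left(\frac{17588}{155} - -2750\right) = \left(-11000 + 29584 - 1720\right) + \left(17588 \cdot \frac{1}{155} + 2750\right) = 16864 + \left(\frac{17588}{155} + 2750\right) = 16864 + \frac{443838}{155} = \frac{3057758}{155}$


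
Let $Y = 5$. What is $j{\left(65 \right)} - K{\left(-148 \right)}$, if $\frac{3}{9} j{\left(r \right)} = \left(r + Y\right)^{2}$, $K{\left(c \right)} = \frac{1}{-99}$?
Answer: $\frac{1455301}{99} \approx 14700.0$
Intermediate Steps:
$K{\left(c \right)} = - \frac{1}{99}$
$j{\left(r \right)} = 3 \left(5 + r\right)^{2}$ ($j{\left(r \right)} = 3 \left(r + 5\right)^{2} = 3 \left(5 + r\right)^{2}$)
$j{\left(65 \right)} - K{\left(-148 \right)} = 3 \left(5 + 65\right)^{2} - - \frac{1}{99} = 3 \cdot 70^{2} + \frac{1}{99} = 3 \cdot 4900 + \frac{1}{99} = 14700 + \frac{1}{99} = \frac{1455301}{99}$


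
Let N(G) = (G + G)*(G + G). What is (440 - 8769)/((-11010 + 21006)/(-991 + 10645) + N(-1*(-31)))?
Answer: -13401361/6186662 ≈ -2.1662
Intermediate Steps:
N(G) = 4*G² (N(G) = (2*G)*(2*G) = 4*G²)
(440 - 8769)/((-11010 + 21006)/(-991 + 10645) + N(-1*(-31))) = (440 - 8769)/((-11010 + 21006)/(-991 + 10645) + 4*(-1*(-31))²) = -8329/(9996/9654 + 4*31²) = -8329/(9996*(1/9654) + 4*961) = -8329/(1666/1609 + 3844) = -8329/6186662/1609 = -8329*1609/6186662 = -13401361/6186662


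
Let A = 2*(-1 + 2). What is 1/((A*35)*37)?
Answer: 1/2590 ≈ 0.00038610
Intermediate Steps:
A = 2 (A = 2*1 = 2)
1/((A*35)*37) = 1/((2*35)*37) = 1/(70*37) = 1/2590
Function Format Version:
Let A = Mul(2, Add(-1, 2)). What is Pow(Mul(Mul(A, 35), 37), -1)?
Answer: Rational(1, 2590) ≈ 0.00038610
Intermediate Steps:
A = 2 (A = Mul(2, 1) = 2)
Pow(Mul(Mul(A, 35), 37), -1) = Pow(Mul(Mul(2, 35), 37), -1) = Pow(Mul(70, 37), -1) = Pow(2590, -1) = Rational(1, 2590)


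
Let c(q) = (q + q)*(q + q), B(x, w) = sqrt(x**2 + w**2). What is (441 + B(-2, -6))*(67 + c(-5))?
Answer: 73647 + 334*sqrt(10) ≈ 74703.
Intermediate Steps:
B(x, w) = sqrt(w**2 + x**2)
c(q) = 4*q**2 (c(q) = (2*q)*(2*q) = 4*q**2)
(441 + B(-2, -6))*(67 + c(-5)) = (441 + sqrt((-6)**2 + (-2)**2))*(67 + 4*(-5)**2) = (441 + sqrt(36 + 4))*(67 + 4*25) = (441 + sqrt(40))*(67 + 100) = (441 + 2*sqrt(10))*167 = 73647 + 334*sqrt(10)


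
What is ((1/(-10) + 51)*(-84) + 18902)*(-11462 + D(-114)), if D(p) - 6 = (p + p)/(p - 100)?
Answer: -89636283496/535 ≈ -1.6754e+8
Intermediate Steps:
D(p) = 6 + 2*p/(-100 + p) (D(p) = 6 + (p + p)/(p - 100) = 6 + (2*p)/(-100 + p) = 6 + 2*p/(-100 + p))
((1/(-10) + 51)*(-84) + 18902)*(-11462 + D(-114)) = ((1/(-10) + 51)*(-84) + 18902)*(-11462 + 8*(-75 - 114)/(-100 - 114)) = ((-1/10 + 51)*(-84) + 18902)*(-11462 + 8*(-189)/(-214)) = ((509/10)*(-84) + 18902)*(-11462 + 8*(-1/214)*(-189)) = (-21378/5 + 18902)*(-11462 + 756/107) = (73132/5)*(-1225678/107) = -89636283496/535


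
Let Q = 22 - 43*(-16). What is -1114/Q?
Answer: -557/355 ≈ -1.5690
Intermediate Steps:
Q = 710 (Q = 22 + 688 = 710)
-1114/Q = -1114/710 = -1114*1/710 = -557/355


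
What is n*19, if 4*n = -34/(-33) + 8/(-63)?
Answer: 5947/1386 ≈ 4.2908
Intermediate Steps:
n = 313/1386 (n = (-34/(-33) + 8/(-63))/4 = (-34*(-1/33) + 8*(-1/63))/4 = (34/33 - 8/63)/4 = (¼)*(626/693) = 313/1386 ≈ 0.22583)
n*19 = (313/1386)*19 = 5947/1386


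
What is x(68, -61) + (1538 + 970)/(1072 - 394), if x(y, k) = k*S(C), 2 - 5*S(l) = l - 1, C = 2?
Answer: -4803/565 ≈ -8.5009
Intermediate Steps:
S(l) = ⅗ - l/5 (S(l) = ⅖ - (l - 1)/5 = ⅖ - (-1 + l)/5 = ⅖ + (⅕ - l/5) = ⅗ - l/5)
x(y, k) = k/5 (x(y, k) = k*(⅗ - ⅕*2) = k*(⅗ - ⅖) = k*(⅕) = k/5)
x(68, -61) + (1538 + 970)/(1072 - 394) = (⅕)*(-61) + (1538 + 970)/(1072 - 394) = -61/5 + 2508/678 = -61/5 + 2508*(1/678) = -61/5 + 418/113 = -4803/565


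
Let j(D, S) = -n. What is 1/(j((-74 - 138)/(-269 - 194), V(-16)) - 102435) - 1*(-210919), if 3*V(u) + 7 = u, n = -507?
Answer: 21498551831/101928 ≈ 2.1092e+5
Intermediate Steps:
V(u) = -7/3 + u/3
j(D, S) = 507 (j(D, S) = -1*(-507) = 507)
1/(j((-74 - 138)/(-269 - 194), V(-16)) - 102435) - 1*(-210919) = 1/(507 - 102435) - 1*(-210919) = 1/(-101928) + 210919 = -1/101928 + 210919 = 21498551831/101928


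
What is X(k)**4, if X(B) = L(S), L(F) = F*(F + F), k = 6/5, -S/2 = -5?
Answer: 1600000000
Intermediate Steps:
S = 10 (S = -2*(-5) = 10)
k = 6/5 (k = 6*(1/5) = 6/5 ≈ 1.2000)
L(F) = 2*F**2 (L(F) = F*(2*F) = 2*F**2)
X(B) = 200 (X(B) = 2*10**2 = 2*100 = 200)
X(k)**4 = 200**4 = 1600000000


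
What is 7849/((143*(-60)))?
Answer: -7849/8580 ≈ -0.91480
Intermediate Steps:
7849/((143*(-60))) = 7849/(-8580) = 7849*(-1/8580) = -7849/8580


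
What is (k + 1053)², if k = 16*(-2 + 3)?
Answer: 1142761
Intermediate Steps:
k = 16 (k = 16*1 = 16)
(k + 1053)² = (16 + 1053)² = 1069² = 1142761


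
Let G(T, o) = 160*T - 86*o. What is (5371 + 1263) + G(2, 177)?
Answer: -8268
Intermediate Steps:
G(T, o) = -86*o + 160*T
(5371 + 1263) + G(2, 177) = (5371 + 1263) + (-86*177 + 160*2) = 6634 + (-15222 + 320) = 6634 - 14902 = -8268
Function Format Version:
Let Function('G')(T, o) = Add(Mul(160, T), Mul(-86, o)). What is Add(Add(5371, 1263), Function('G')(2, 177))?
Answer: -8268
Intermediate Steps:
Function('G')(T, o) = Add(Mul(-86, o), Mul(160, T))
Add(Add(5371, 1263), Function('G')(2, 177)) = Add(Add(5371, 1263), Add(Mul(-86, 177), Mul(160, 2))) = Add(6634, Add(-15222, 320)) = Add(6634, -14902) = -8268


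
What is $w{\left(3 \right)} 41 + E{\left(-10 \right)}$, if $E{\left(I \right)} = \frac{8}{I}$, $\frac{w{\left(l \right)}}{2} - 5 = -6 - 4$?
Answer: $- \frac{2054}{5} \approx -410.8$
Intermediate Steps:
$w{\left(l \right)} = -10$ ($w{\left(l \right)} = 10 + 2 \left(-6 - 4\right) = 10 + 2 \left(-10\right) = 10 - 20 = -10$)
$w{\left(3 \right)} 41 + E{\left(-10 \right)} = \left(-10\right) 41 + \frac{8}{-10} = -410 + 8 \left(- \frac{1}{10}\right) = -410 - \frac{4}{5} = - \frac{2054}{5}$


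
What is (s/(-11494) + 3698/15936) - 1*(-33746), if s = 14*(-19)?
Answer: 220758822509/6541728 ≈ 33746.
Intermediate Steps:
s = -266
(s/(-11494) + 3698/15936) - 1*(-33746) = (-266/(-11494) + 3698/15936) - 1*(-33746) = (-266*(-1/11494) + 3698*(1/15936)) + 33746 = (19/821 + 1849/7968) + 33746 = 1669421/6541728 + 33746 = 220758822509/6541728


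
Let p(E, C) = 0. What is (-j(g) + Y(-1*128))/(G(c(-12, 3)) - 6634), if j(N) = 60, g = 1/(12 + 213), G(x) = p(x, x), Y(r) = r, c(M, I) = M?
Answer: 94/3317 ≈ 0.028339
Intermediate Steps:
G(x) = 0
g = 1/225 ≈ 0.0044444
(-j(g) + Y(-1*128))/(G(c(-12, 3)) - 6634) = (-1*60 - 1*128)/(0 - 6634) = (-60 - 128)/(-6634) = -188*(-1/6634) = 94/3317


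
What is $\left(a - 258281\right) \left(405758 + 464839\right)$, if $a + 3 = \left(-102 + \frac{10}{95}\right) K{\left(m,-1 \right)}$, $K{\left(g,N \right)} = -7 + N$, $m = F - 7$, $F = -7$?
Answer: $- \frac{4258880429076}{19} \approx -2.2415 \cdot 10^{11}$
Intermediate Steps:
$m = -14$ ($m = -7 - 7 = -14$)
$a = \frac{15431}{19}$ ($a = -3 + \left(-102 + \frac{10}{95}\right) \left(-7 - 1\right) = -3 + \left(-102 + 10 \cdot \frac{1}{95}\right) \left(-8\right) = -3 + \left(-102 + \frac{2}{19}\right) \left(-8\right) = -3 - - \frac{15488}{19} = -3 + \frac{15488}{19} = \frac{15431}{19} \approx 812.16$)
$\left(a - 258281\right) \left(405758 + 464839\right) = \left(\frac{15431}{19} - 258281\right) \left(405758 + 464839\right) = \left(- \frac{4891908}{19}\right) 870597 = - \frac{4258880429076}{19}$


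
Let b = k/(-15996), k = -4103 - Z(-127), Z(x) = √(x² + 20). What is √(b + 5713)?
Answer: √(365465614749 + 3999*√16149)/7998 ≈ 75.586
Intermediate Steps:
Z(x) = √(20 + x²)
k = -4103 - √16149 (k = -4103 - √(20 + (-127)²) = -4103 - √(20 + 16129) = -4103 - √16149 ≈ -4230.1)
b = 4103/15996 + √16149/15996 (b = (-4103 - √16149)/(-15996) = (-4103 - √16149)*(-1/15996) = 4103/15996 + √16149/15996 ≈ 0.26445)
√(b + 5713) = √((4103/15996 + √16149/15996) + 5713) = √(91389251/15996 + √16149/15996)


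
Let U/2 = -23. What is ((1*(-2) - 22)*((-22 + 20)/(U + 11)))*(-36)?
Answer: 1728/35 ≈ 49.371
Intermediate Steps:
U = -46 (U = 2*(-23) = -46)
((1*(-2) - 22)*((-22 + 20)/(U + 11)))*(-36) = ((1*(-2) - 22)*((-22 + 20)/(-46 + 11)))*(-36) = ((-2 - 22)*(-2/(-35)))*(-36) = -(-48)*(-1)/35*(-36) = -24*2/35*(-36) = -48/35*(-36) = 1728/35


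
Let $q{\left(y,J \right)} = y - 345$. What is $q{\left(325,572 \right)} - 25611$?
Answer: $-25631$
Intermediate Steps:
$q{\left(y,J \right)} = -345 + y$
$q{\left(325,572 \right)} - 25611 = \left(-345 + 325\right) - 25611 = -20 - 25611 = -25631$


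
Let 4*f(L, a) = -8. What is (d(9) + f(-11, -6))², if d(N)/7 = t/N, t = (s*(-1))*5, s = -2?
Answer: 2704/81 ≈ 33.383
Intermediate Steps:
f(L, a) = -2 (f(L, a) = (¼)*(-8) = -2)
t = 10 (t = -2*(-1)*5 = 2*5 = 10)
d(N) = 70/N (d(N) = 7*(10/N) = 70/N)
(d(9) + f(-11, -6))² = (70/9 - 2)² = (52/9)² = 2704/81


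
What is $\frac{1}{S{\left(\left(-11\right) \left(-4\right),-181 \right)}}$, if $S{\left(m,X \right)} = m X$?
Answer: $- \frac{1}{7964} \approx -0.00012557$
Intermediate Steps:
$S{\left(m,X \right)} = X m$
$\frac{1}{S{\left(\left(-11\right) \left(-4\right),-181 \right)}} = \frac{1}{\left(-181\right) \left(\left(-11\right) \left(-4\right)\right)} = \frac{1}{\left(-181\right) 44} = \frac{1}{-7964} = - \frac{1}{7964}$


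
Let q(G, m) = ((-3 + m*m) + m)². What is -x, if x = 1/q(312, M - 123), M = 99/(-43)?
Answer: -3418801/829054873515969 ≈ -4.1237e-9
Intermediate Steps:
M = -99/43 (M = 99*(-1/43) = -99/43 ≈ -2.3023)
q(G, m) = (-3 + m + m²)² (q(G, m) = ((-3 + m²) + m)² = (-3 + m + m²)²)
x = 3418801/829054873515969 (x = 1/((-3 + (-99/43 - 123) + (-99/43 - 123)²)²) = 1/((-3 - 5388/43 + (-5388/43)²)²) = 1/((-3 - 5388/43 + 29030544/1849)²) = 1/((28793313/1849)²) = 1/(829054873515969/3418801) = 3418801/829054873515969 ≈ 4.1237e-9)
-x = -1*3418801/829054873515969 = -3418801/829054873515969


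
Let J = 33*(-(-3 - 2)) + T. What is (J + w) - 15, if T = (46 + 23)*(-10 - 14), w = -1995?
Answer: -3501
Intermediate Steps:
T = -1656 (T = 69*(-24) = -1656)
J = -1491 (J = 33*(-(-3 - 2)) - 1656 = 33*(-1*(-5)) - 1656 = 33*5 - 1656 = 165 - 1656 = -1491)
(J + w) - 15 = (-1491 - 1995) - 15 = -3486 - 15 = -3501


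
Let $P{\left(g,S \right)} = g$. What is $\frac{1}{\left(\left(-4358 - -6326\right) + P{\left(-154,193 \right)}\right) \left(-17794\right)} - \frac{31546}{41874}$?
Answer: $- \frac{72732271315}{96544443156} \approx -0.75336$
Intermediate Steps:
$\frac{1}{\left(\left(-4358 - -6326\right) + P{\left(-154,193 \right)}\right) \left(-17794\right)} - \frac{31546}{41874} = \frac{1}{\left(\left(-4358 - -6326\right) - 154\right) \left(-17794\right)} - \frac{31546}{41874} = \frac{1}{\left(-4358 + 6326\right) - 154} \left(- \frac{1}{17794}\right) - \frac{15773}{20937} = \frac{1}{1968 - 154} \left(- \frac{1}{17794}\right) - \frac{15773}{20937} = \frac{1}{1814} \left(- \frac{1}{17794}\right) - \frac{15773}{20937} = - \frac{1}{32278316} - \frac{15773}{20937} = - \frac{72732271315}{96544443156}$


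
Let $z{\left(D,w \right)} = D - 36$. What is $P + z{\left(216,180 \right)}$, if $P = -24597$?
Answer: $-24417$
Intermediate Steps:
$z{\left(D,w \right)} = -36 + D$ ($z{\left(D,w \right)} = D - 36 = -36 + D$)
$P + z{\left(216,180 \right)} = -24597 + \left(-36 + 216\right) = -24597 + 180 = -24417$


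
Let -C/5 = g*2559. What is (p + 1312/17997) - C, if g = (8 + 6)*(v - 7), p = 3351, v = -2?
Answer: -28953914231/17997 ≈ -1.6088e+6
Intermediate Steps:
g = -126 (g = (8 + 6)*(-2 - 7) = 14*(-9) = -126)
C = 1612170 (C = -(-630)*2559 = -5*(-322434) = 1612170)
(p + 1312/17997) - C = (3351 + 1312/17997) - 1*1612170 = (3351 + 1312*(1/17997)) - 1612170 = (3351 + 1312/17997) - 1612170 = 60309259/17997 - 1612170 = -28953914231/17997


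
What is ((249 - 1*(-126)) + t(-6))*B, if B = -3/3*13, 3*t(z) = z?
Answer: -4849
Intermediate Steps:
t(z) = z/3
B = -13 (B = -3*⅓*13 = -1*13 = -13)
((249 - 1*(-126)) + t(-6))*B = ((249 - 1*(-126)) + (⅓)*(-6))*(-13) = ((249 + 126) - 2)*(-13) = (375 - 2)*(-13) = 373*(-13) = -4849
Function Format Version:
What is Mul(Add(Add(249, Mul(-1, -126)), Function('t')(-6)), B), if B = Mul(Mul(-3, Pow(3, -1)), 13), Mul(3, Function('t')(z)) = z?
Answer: -4849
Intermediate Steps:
Function('t')(z) = Mul(Rational(1, 3), z)
B = -13 (B = Mul(Mul(-3, Rational(1, 3)), 13) = Mul(-1, 13) = -13)
Mul(Add(Add(249, Mul(-1, -126)), Function('t')(-6)), B) = Mul(Add(Add(249, Mul(-1, -126)), Mul(Rational(1, 3), -6)), -13) = Mul(Add(Add(249, 126), -2), -13) = Mul(Add(375, -2), -13) = Mul(373, -13) = -4849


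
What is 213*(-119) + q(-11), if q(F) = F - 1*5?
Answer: -25363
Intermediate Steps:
q(F) = -5 + F (q(F) = F - 5 = -5 + F)
213*(-119) + q(-11) = 213*(-119) + (-5 - 11) = -25347 - 16 = -25363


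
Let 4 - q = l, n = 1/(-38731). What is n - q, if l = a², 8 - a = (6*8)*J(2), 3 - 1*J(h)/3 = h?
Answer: 716213651/38731 ≈ 18492.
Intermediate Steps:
J(h) = 9 - 3*h
n = -1/38731 ≈ -2.5819e-5
a = -136 (a = 8 - 6*8*(9 - 3*2) = 8 - 48*(9 - 6) = 8 - 48*3 = 8 - 1*144 = 8 - 144 = -136)
l = 18496 (l = (-136)² = 18496)
q = -18492 (q = 4 - 1*18496 = 4 - 18496 = -18492)
n - q = -1/38731 - 1*(-18492) = -1/38731 + 18492 = 716213651/38731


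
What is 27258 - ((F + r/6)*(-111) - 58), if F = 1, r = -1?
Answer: 54817/2 ≈ 27409.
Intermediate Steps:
27258 - ((F + r/6)*(-111) - 58) = 27258 - ((1 - 1/6)*(-111) - 58) = 27258 - ((1 - 1*⅙)*(-111) - 58) = 27258 - ((1 - ⅙)*(-111) - 58) = 27258 - ((⅚)*(-111) - 58) = 27258 - (-185/2 - 58) = 27258 - 1*(-301/2) = 27258 + 301/2 = 54817/2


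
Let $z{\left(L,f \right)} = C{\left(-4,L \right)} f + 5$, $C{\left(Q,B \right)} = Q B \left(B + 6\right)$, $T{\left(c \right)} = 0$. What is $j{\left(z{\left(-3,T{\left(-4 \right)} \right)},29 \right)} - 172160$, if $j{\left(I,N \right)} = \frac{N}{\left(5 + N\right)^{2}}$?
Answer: $- \frac{199016931}{1156} \approx -1.7216 \cdot 10^{5}$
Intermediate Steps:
$C{\left(Q,B \right)} = B Q \left(6 + B\right)$
$z{\left(L,f \right)} = 5 - 4 L f \left(6 + L\right)$ ($z{\left(L,f \right)} = L \left(-4\right) \left(6 + L\right) f + 5 = - 4 L \left(6 + L\right) f + 5 = - 4 L f \left(6 + L\right) + 5 = 5 - 4 L f \left(6 + L\right)$)
$j{\left(I,N \right)} = \frac{N}{\left(5 + N\right)^{2}}$
$j{\left(z{\left(-3,T{\left(-4 \right)} \right)},29 \right)} - 172160 = \frac{29}{\left(5 + 29\right)^{2}} - 172160 = \frac{29}{1156} - 172160 = - \frac{199016931}{1156}$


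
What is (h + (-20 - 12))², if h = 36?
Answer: 16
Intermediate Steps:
(h + (-20 - 12))² = (36 + (-20 - 12))² = (36 - 32)² = 4² = 16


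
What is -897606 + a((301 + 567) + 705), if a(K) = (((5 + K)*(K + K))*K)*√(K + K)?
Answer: -897606 + 85898805564*√26 ≈ 4.3800e+11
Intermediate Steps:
a(K) = 2*√2*K^(5/2)*(5 + K) (a(K) = (((5 + K)*(2*K))*K)*√(2*K) = ((2*K*(5 + K))*K)*(√2*√K) = (2*K²*(5 + K))*(√2*√K) = 2*√2*K^(5/2)*(5 + K))
-897606 + a((301 + 567) + 705) = -897606 + 2*√2*((301 + 567) + 705)^(5/2)*(5 + ((301 + 567) + 705)) = -897606 + 2*√2*(868 + 705)^(5/2)*(5 + (868 + 705)) = -897606 + 2*√2*1573^(5/2)*(5 + 1573) = -897606 + 2*√2*(27217619*√13)*1578 = -897606 + 85898805564*√26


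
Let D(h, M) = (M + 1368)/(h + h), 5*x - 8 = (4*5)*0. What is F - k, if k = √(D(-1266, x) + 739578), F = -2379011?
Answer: -2379011 - √7408513812570/3165 ≈ -2.3799e+6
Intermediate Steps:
x = 8/5 (x = 8/5 + ((4*5)*0)/5 = 8/5 + (20*0)/5 = 8/5 + (⅕)*0 = 8/5 + 0 = 8/5 ≈ 1.6000)
D(h, M) = (1368 + M)/(2*h) (D(h, M) = (1368 + M)/((2*h)) = (1368 + M)*(1/(2*h)) = (1368 + M)/(2*h))
k = √7408513812570/3165 (k = √((½)*(1368 + 8/5)/(-1266) + 739578) = √((½)*(-1/1266)*(6848/5) + 739578) = √(-1712/3165 + 739578) = √(2340762658/3165) = √7408513812570/3165 ≈ 859.99)
F - k = -2379011 - √7408513812570/3165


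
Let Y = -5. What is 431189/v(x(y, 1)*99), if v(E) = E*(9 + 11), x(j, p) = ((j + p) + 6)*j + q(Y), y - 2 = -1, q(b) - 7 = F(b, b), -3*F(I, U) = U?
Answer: 39199/3000 ≈ 13.066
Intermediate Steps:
F(I, U) = -U/3
q(b) = 7 - b/3
y = 1 (y = 2 - 1 = 1)
x(j, p) = 26/3 + j*(6 + j + p) (x(j, p) = ((j + p) + 6)*j + (7 - ⅓*(-5)) = (6 + j + p)*j + (7 + 5/3) = j*(6 + j + p) + 26/3 = 26/3 + j*(6 + j + p))
v(E) = 20*E (v(E) = E*20 = 20*E)
431189/v(x(y, 1)*99) = 431189/((20*((26/3 + 1² + 6*1 + 1*1)*99))) = 431189/((20*((26/3 + 1 + 6 + 1)*99))) = 431189/((20*((50/3)*99))) = 431189/((20*1650)) = 431189/33000 = 431189*(1/33000) = 39199/3000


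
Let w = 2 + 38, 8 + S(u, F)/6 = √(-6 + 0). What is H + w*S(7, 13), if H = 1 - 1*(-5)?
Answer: -1914 + 240*I*√6 ≈ -1914.0 + 587.88*I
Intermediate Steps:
S(u, F) = -48 + 6*I*√6 (S(u, F) = -48 + 6*√(-6 + 0) = -48 + 6*√(-6) = -48 + 6*(I*√6) = -48 + 6*I*√6)
w = 40
H = 6 (H = 1 + 5 = 6)
H + w*S(7, 13) = 6 + 40*(-48 + 6*I*√6) = 6 + (-1920 + 240*I*√6) = -1914 + 240*I*√6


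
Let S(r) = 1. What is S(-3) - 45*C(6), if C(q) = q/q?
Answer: -44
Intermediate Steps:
C(q) = 1
S(-3) - 45*C(6) = 1 - 45*1 = 1 - 45 = -44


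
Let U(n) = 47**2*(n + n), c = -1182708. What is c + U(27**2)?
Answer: 2038014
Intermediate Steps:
U(n) = 4418*n (U(n) = 2209*(2*n) = 4418*n)
c + U(27**2) = -1182708 + 4418*27**2 = -1182708 + 4418*729 = -1182708 + 3220722 = 2038014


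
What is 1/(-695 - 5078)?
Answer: -1/5773 ≈ -0.00017322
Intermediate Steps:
1/(-695 - 5078) = 1/(-5773) = -1/5773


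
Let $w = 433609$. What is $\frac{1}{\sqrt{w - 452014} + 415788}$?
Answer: $\frac{138596}{57626559783} - \frac{i \sqrt{2045}}{57626559783} \approx 2.4051 \cdot 10^{-6} - 7.8474 \cdot 10^{-10} i$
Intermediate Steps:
$\frac{1}{\sqrt{w - 452014} + 415788} = \frac{1}{\sqrt{433609 - 452014} + 415788} = \frac{1}{\sqrt{-18405} + 415788} = \frac{1}{3 i \sqrt{2045} + 415788} = \frac{1}{415788 + 3 i \sqrt{2045}}$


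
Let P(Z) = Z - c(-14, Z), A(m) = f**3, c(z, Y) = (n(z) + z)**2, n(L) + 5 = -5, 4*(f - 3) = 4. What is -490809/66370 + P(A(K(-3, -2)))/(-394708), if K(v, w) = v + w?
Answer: -48423064333/6549192490 ≈ -7.3937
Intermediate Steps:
f = 4 (f = 3 + (1/4)*4 = 3 + 1 = 4)
n(L) = -10 (n(L) = -5 - 5 = -10)
c(z, Y) = (-10 + z)**2
A(m) = 64 (A(m) = 4**3 = 64)
P(Z) = -576 + Z (P(Z) = Z - (-10 - 14)**2 = Z - 1*(-24)**2 = Z - 1*576 = Z - 576 = -576 + Z)
-490809/66370 + P(A(K(-3, -2)))/(-394708) = -490809/66370 + (-576 + 64)/(-394708) = -490809*1/66370 - 512*(-1/394708) = -490809/66370 + 128/98677 = -48423064333/6549192490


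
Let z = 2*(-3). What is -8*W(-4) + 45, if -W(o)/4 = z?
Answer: -147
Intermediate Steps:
z = -6
W(o) = 24 (W(o) = -4*(-6) = 24)
-8*W(-4) + 45 = -8*24 + 45 = -192 + 45 = -147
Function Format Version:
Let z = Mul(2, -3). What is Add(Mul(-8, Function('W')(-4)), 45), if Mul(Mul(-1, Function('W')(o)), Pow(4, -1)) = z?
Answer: -147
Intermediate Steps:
z = -6
Function('W')(o) = 24 (Function('W')(o) = Mul(-4, -6) = 24)
Add(Mul(-8, Function('W')(-4)), 45) = Add(Mul(-8, 24), 45) = Add(-192, 45) = -147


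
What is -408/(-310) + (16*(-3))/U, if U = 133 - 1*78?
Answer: 756/1705 ≈ 0.44340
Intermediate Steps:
U = 55 (U = 133 - 78 = 55)
-408/(-310) + (16*(-3))/U = -408/(-310) + (16*(-3))/55 = -408*(-1/310) - 48*1/55 = 204/155 - 48/55 = 756/1705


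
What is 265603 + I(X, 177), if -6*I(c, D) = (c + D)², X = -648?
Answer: 457259/2 ≈ 2.2863e+5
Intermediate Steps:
I(c, D) = -(D + c)²/6 (I(c, D) = -(c + D)²/6 = -(D + c)²/6)
265603 + I(X, 177) = 265603 - (177 - 648)²/6 = 265603 - ⅙*(-471)² = 265603 - ⅙*221841 = 265603 - 73947/2 = 457259/2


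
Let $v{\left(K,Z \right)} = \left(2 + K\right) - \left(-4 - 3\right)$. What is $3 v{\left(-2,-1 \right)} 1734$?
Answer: $36414$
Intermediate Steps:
$v{\left(K,Z \right)} = 9 + K$ ($v{\left(K,Z \right)} = \left(2 + K\right) - \left(-4 - 3\right) = \left(2 + K\right) - -7 = \left(2 + K\right) + 7 = 9 + K$)
$3 v{\left(-2,-1 \right)} 1734 = 3 \left(9 - 2\right) 1734 = 3 \cdot 7 \cdot 1734 = 21 \cdot 1734 = 36414$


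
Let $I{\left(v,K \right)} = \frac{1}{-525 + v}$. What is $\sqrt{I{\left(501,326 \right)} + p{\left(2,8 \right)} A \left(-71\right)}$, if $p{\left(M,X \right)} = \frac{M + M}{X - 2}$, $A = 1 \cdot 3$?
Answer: $\frac{i \sqrt{20454}}{12} \approx 11.918 i$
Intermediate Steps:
$A = 3$
$p{\left(M,X \right)} = \frac{2 M}{-2 + X}$
$\sqrt{I{\left(501,326 \right)} + p{\left(2,8 \right)} A \left(-71\right)} = \sqrt{\frac{1}{-525 + 501} + 2 \cdot 2 \frac{1}{-2 + 8} \cdot 3 \left(-71\right)} = \sqrt{\frac{1}{-24} + 2 \cdot 2 \cdot \frac{1}{6} \cdot 3 \left(-71\right)} = \sqrt{- \frac{1}{24} + 2 \cdot 2 \cdot \frac{1}{6} \cdot 3 \left(-71\right)} = \sqrt{- \frac{1}{24} + \frac{2}{3} \cdot 3 \left(-71\right)} = \sqrt{- \frac{1}{24} + 2 \left(-71\right)} = \sqrt{- \frac{1}{24} - 142} = \sqrt{- \frac{3409}{24}} = \frac{i \sqrt{20454}}{12}$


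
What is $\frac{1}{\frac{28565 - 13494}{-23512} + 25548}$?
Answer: $\frac{23512}{600669505} \approx 3.9143 \cdot 10^{-5}$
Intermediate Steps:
$\frac{1}{\frac{28565 - 13494}{-23512} + 25548} = \frac{1}{15071 \left(- \frac{1}{23512}\right) + 25548} = \frac{1}{- \frac{15071}{23512} + 25548} = \frac{1}{\frac{600669505}{23512}} = \frac{23512}{600669505}$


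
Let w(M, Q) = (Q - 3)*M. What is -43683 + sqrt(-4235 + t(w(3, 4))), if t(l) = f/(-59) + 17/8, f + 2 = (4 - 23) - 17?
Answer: -43683 + 3*I*sqrt(26190926)/236 ≈ -43683.0 + 65.056*I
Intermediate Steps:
w(M, Q) = M*(-3 + Q) (w(M, Q) = (-3 + Q)*M = M*(-3 + Q))
f = -38 (f = -2 + ((4 - 23) - 17) = -2 + (-19 - 17) = -2 - 36 = -38)
t(l) = 1307/472 (t(l) = -38/(-59) + 17/8 = -38*(-1/59) + 17*(1/8) = 38/59 + 17/8 = 1307/472)
-43683 + sqrt(-4235 + t(w(3, 4))) = -43683 + sqrt(-4235 + 1307/472) = -43683 + sqrt(-1997613/472) = -43683 + 3*I*sqrt(26190926)/236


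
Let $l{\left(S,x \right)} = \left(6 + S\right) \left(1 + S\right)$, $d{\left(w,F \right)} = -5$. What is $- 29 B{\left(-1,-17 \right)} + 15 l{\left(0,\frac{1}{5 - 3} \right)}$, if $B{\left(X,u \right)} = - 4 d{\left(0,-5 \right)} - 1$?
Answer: $-461$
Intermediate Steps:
$l{\left(S,x \right)} = \left(1 + S\right) \left(6 + S\right)$
$B{\left(X,u \right)} = 19$ ($B{\left(X,u \right)} = \left(-4\right) \left(-5\right) - 1 = 20 - 1 = 19$)
$- 29 B{\left(-1,-17 \right)} + 15 l{\left(0,\frac{1}{5 - 3} \right)} = \left(-29\right) 19 + 15 \left(6 + 0^{2} + 7 \cdot 0\right) = -551 + 15 \left(6 + 0 + 0\right) = -551 + 15 \cdot 6 = -551 + 90 = -461$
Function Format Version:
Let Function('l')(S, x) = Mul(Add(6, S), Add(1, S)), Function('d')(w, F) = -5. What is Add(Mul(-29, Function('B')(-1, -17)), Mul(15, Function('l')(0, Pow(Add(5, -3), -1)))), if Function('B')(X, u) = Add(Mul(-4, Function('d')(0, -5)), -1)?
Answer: -461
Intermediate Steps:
Function('l')(S, x) = Mul(Add(1, S), Add(6, S))
Function('B')(X, u) = 19 (Function('B')(X, u) = Add(Mul(-4, -5), -1) = Add(20, -1) = 19)
Add(Mul(-29, Function('B')(-1, -17)), Mul(15, Function('l')(0, Pow(Add(5, -3), -1)))) = Add(Mul(-29, 19), Mul(15, Add(6, Pow(0, 2), Mul(7, 0)))) = Add(-551, Mul(15, Add(6, 0, 0))) = Add(-551, Mul(15, 6)) = Add(-551, 90) = -461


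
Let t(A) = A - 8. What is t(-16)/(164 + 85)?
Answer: -8/83 ≈ -0.096385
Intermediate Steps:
t(A) = -8 + A
t(-16)/(164 + 85) = (-8 - 16)/(164 + 85) = -24/249 = -24*1/249 = -8/83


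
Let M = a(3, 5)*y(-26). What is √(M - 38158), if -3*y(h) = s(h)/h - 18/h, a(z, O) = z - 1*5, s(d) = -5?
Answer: I*√58037421/39 ≈ 195.34*I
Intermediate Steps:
a(z, O) = -5 + z (a(z, O) = z - 5 = -5 + z)
y(h) = 23/(3*h) (y(h) = -(-5/h - 18/h)/3 = -(-23)/(3*h) = 23/(3*h))
M = 23/39 (M = (-5 + 3)*((23/3)/(-26)) = -46*(-1)/(3*26) = -2*(-23/78) = 23/39 ≈ 0.58974)
√(M - 38158) = √(23/39 - 38158) = √(-1488139/39) = I*√58037421/39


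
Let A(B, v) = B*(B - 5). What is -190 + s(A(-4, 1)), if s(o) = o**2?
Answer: 1106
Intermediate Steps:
A(B, v) = B*(-5 + B)
-190 + s(A(-4, 1)) = -190 + (-4*(-5 - 4))**2 = -190 + (-4*(-9))**2 = -190 + 36**2 = -190 + 1296 = 1106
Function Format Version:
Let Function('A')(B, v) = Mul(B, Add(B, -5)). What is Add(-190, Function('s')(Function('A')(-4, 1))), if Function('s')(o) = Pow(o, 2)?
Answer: 1106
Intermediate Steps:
Function('A')(B, v) = Mul(B, Add(-5, B))
Add(-190, Function('s')(Function('A')(-4, 1))) = Add(-190, Pow(Mul(-4, Add(-5, -4)), 2)) = Add(-190, Pow(Mul(-4, -9), 2)) = Add(-190, Pow(36, 2)) = Add(-190, 1296) = 1106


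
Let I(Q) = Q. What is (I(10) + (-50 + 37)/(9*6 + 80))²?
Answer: 1760929/17956 ≈ 98.069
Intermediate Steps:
(I(10) + (-50 + 37)/(9*6 + 80))² = (10 + (-50 + 37)/(9*6 + 80))² = (10 - 13/(54 + 80))² = (10 - 13/134)² = (1327/134)² = 1760929/17956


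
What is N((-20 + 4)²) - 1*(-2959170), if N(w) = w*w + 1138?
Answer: 3025844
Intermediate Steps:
N(w) = 1138 + w² (N(w) = w² + 1138 = 1138 + w²)
N((-20 + 4)²) - 1*(-2959170) = (1138 + ((-20 + 4)²)²) - 1*(-2959170) = (1138 + ((-16)²)²) + 2959170 = (1138 + 256²) + 2959170 = (1138 + 65536) + 2959170 = 66674 + 2959170 = 3025844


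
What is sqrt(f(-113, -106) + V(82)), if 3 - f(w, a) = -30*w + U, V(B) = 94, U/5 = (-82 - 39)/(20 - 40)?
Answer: 3*I*sqrt(1477)/2 ≈ 57.648*I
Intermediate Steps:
U = 121/4 (U = 5*((-82 - 39)/(20 - 40)) = 5*(-121/(-20)) = 5*(-121*(-1/20)) = 5*(121/20) = 121/4 ≈ 30.250)
f(w, a) = -109/4 + 30*w (f(w, a) = 3 - (-30*w + 121/4) = 3 - (121/4 - 30*w) = 3 + (-121/4 + 30*w) = -109/4 + 30*w)
sqrt(f(-113, -106) + V(82)) = sqrt((-109/4 + 30*(-113)) + 94) = sqrt((-109/4 - 3390) + 94) = sqrt(-13669/4 + 94) = sqrt(-13293/4) = 3*I*sqrt(1477)/2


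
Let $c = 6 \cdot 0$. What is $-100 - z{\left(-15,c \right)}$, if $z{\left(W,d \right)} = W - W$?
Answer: $-100$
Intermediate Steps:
$c = 0$
$z{\left(W,d \right)} = 0$
$-100 - z{\left(-15,c \right)} = -100 - 0 = -100 + 0 = -100$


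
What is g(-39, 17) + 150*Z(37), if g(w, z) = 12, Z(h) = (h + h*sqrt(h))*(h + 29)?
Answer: 366312 + 366300*sqrt(37) ≈ 2.5944e+6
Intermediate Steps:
Z(h) = (29 + h)*(h + h**(3/2)) (Z(h) = (h + h**(3/2))*(29 + h) = (29 + h)*(h + h**(3/2)))
g(-39, 17) + 150*Z(37) = 12 + 150*(37**2 + 37**(5/2) + 29*37 + 29*37**(3/2)) = 12 + 150*(1369 + 1369*sqrt(37) + 1073 + 29*(37*sqrt(37))) = 12 + 150*(1369 + 1369*sqrt(37) + 1073 + 1073*sqrt(37)) = 12 + 150*(2442 + 2442*sqrt(37)) = 12 + (366300 + 366300*sqrt(37)) = 366312 + 366300*sqrt(37)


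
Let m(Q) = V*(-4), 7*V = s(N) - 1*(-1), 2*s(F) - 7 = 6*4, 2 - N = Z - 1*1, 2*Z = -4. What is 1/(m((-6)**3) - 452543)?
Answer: -7/3167867 ≈ -2.2097e-6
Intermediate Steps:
Z = -2 (Z = (1/2)*(-4) = -2)
N = 5 (N = 2 - (-2 - 1*1) = 2 - (-2 - 1) = 2 - 1*(-3) = 2 + 3 = 5)
s(F) = 31/2 (s(F) = 7/2 + (6*4)/2 = 7/2 + (1/2)*24 = 7/2 + 12 = 31/2)
V = 33/14 (V = (31/2 - 1*(-1))/7 = (31/2 + 1)/7 = (1/7)*(33/2) = 33/14 ≈ 2.3571)
m(Q) = -66/7 (m(Q) = (33/14)*(-4) = -66/7)
1/(m((-6)**3) - 452543) = 1/(-66/7 - 452543) = 1/(-3167867/7) = -7/3167867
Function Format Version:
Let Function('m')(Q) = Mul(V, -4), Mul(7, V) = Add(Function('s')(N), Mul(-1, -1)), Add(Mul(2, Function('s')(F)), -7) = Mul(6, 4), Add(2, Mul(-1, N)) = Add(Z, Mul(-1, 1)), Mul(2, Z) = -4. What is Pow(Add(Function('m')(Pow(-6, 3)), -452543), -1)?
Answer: Rational(-7, 3167867) ≈ -2.2097e-6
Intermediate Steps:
Z = -2 (Z = Mul(Rational(1, 2), -4) = -2)
N = 5 (N = Add(2, Mul(-1, Add(-2, Mul(-1, 1)))) = Add(2, Mul(-1, Add(-2, -1))) = Add(2, Mul(-1, -3)) = Add(2, 3) = 5)
Function('s')(F) = Rational(31, 2) (Function('s')(F) = Add(Rational(7, 2), Mul(Rational(1, 2), Mul(6, 4))) = Add(Rational(7, 2), Mul(Rational(1, 2), 24)) = Add(Rational(7, 2), 12) = Rational(31, 2))
V = Rational(33, 14) (V = Mul(Rational(1, 7), Add(Rational(31, 2), Mul(-1, -1))) = Mul(Rational(1, 7), Add(Rational(31, 2), 1)) = Mul(Rational(1, 7), Rational(33, 2)) = Rational(33, 14) ≈ 2.3571)
Function('m')(Q) = Rational(-66, 7) (Function('m')(Q) = Mul(Rational(33, 14), -4) = Rational(-66, 7))
Pow(Add(Function('m')(Pow(-6, 3)), -452543), -1) = Pow(Add(Rational(-66, 7), -452543), -1) = Pow(Rational(-3167867, 7), -1) = Rational(-7, 3167867)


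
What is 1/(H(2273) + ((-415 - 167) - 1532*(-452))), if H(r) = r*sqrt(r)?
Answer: 691882/466957181507 - 2273*sqrt(2273)/466957181507 ≈ 1.2496e-6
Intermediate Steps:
H(r) = r**(3/2)
1/(H(2273) + ((-415 - 167) - 1532*(-452))) = 1/(2273**(3/2) + ((-415 - 167) - 1532*(-452))) = 1/(2273*sqrt(2273) + (-582 + 692464)) = 1/(2273*sqrt(2273) + 691882) = 1/(691882 + 2273*sqrt(2273))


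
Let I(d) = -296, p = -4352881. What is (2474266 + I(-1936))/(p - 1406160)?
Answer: -2473970/5759041 ≈ -0.42958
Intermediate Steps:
(2474266 + I(-1936))/(p - 1406160) = (2474266 - 296)/(-4352881 - 1406160) = 2473970/(-5759041) = 2473970*(-1/5759041) = -2473970/5759041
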